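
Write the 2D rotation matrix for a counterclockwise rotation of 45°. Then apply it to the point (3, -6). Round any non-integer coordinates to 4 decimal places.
R = [[√2/2, -√2/2], [√2/2, √2/2]]; R·(3, -6) = (6.3640, -2.1213)

Rotation matrix formula: R(θ) = [[cos θ, -sin θ], [sin θ, cos θ]]
For θ = 45°:
cos(45°) = √2/2
sin(45°) = √2/2
R = [[√2/2, -√2/2], [√2/2, √2/2]]
Apply to (3, -6): [√2/2·3 + (-√2/2)·-6, √2/2·3 + √2/2·-6] = (6.3640, -2.1213)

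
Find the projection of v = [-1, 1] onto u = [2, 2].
[0, 0]

The projection of v onto u is proj_u(v) = ((v·u) / (u·u)) · u.
v·u = (-1)*(2) + (1)*(2) = 0.
u·u = (2)*(2) + (2)*(2) = 8.
coefficient = 0 / 8 = 0.
proj_u(v) = 0 · [2, 2] = [0, 0].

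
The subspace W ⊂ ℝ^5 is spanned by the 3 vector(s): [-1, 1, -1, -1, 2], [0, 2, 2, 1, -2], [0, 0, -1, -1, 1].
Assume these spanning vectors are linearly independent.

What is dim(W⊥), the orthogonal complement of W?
dim(W⊥) = 2

For any subspace W of ℝ^n, dim(W) + dim(W⊥) = n (the whole-space dimension).
Here the given 3 vectors are linearly independent, so dim(W) = 3.
Thus dim(W⊥) = n - dim(W) = 5 - 3 = 2.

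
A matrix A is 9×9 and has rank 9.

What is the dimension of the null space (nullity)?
0

The rank-nullity theorem for an m×n matrix states:
rank(A) + nullity(A) = n (the number of columns).
Here n = 9 and rank(A) = 9, so nullity(A) = 9 - 9 = 0.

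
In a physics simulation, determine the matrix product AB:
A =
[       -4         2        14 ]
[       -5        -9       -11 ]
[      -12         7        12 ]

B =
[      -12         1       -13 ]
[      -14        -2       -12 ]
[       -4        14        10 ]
AB =
[      -36       188       168 ]
[      230      -141        63 ]
[       -2       142       192 ]

Matrix multiplication: (AB)[i][j] = sum over k of A[i][k] * B[k][j].
  (AB)[0][0] = (-4)*(-12) + (2)*(-14) + (14)*(-4) = -36
  (AB)[0][1] = (-4)*(1) + (2)*(-2) + (14)*(14) = 188
  (AB)[0][2] = (-4)*(-13) + (2)*(-12) + (14)*(10) = 168
  (AB)[1][0] = (-5)*(-12) + (-9)*(-14) + (-11)*(-4) = 230
  (AB)[1][1] = (-5)*(1) + (-9)*(-2) + (-11)*(14) = -141
  (AB)[1][2] = (-5)*(-13) + (-9)*(-12) + (-11)*(10) = 63
  (AB)[2][0] = (-12)*(-12) + (7)*(-14) + (12)*(-4) = -2
  (AB)[2][1] = (-12)*(1) + (7)*(-2) + (12)*(14) = 142
  (AB)[2][2] = (-12)*(-13) + (7)*(-12) + (12)*(10) = 192
AB =
[      -36       188       168 ]
[      230      -141        63 ]
[       -2       142       192 ]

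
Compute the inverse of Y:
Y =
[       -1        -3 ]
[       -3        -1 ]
det(Y) = -8
Y⁻¹ =
[      1/8      -3/8 ]
[     -3/8       1/8 ]

For a 2×2 matrix Y = [[a, b], [c, d]] with det(Y) ≠ 0, Y⁻¹ = (1/det(Y)) * [[d, -b], [-c, a]].
det(Y) = (-1)*(-1) - (-3)*(-3) = 1 - 9 = -8.
Y⁻¹ = (1/-8) * [[-1, 3], [3, -1]].
Dividing each entry by -8 and reducing:
Y⁻¹ =
[      1/8      -3/8 ]
[     -3/8       1/8 ]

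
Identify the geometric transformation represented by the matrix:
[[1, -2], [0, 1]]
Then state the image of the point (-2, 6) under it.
horizontal shear with factor -2; image of (-2, 6) is (-14, 6)

The matrix [[1, k], [0, 1]] sends (x, y) to (x + -2y, y), leaving the y-coordinate fixed: a horizontal shear.
The matrix [[1, -2], [0, 1]] represents: horizontal shear with factor -2.
Applying it to (-2, 6): [1·-2 + -2·6, 0·-2 + 1·6] = (-14, 6).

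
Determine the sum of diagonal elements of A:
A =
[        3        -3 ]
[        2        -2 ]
tr(A) = 3 - 2 = 1

The trace of a square matrix is the sum of its diagonal entries.
Diagonal entries of A: A[0][0] = 3, A[1][1] = -2.
tr(A) = 3 - 2 = 1.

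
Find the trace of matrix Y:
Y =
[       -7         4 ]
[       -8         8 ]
tr(Y) = -7 + 8 = 1

The trace of a square matrix is the sum of its diagonal entries.
Diagonal entries of Y: Y[0][0] = -7, Y[1][1] = 8.
tr(Y) = -7 + 8 = 1.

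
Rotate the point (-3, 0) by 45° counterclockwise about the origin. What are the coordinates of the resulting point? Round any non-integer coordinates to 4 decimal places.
(-2.1213, -2.1213)

Rotation matrix R(θ) = [[cos θ, -sin θ], [sin θ, cos θ]]; for θ = 45°:
R = [[√2/2, -√2/2], [√2/2, √2/2]]
Result: R × [-3, 0]ᵀ = [√2/2·-3 + (-√2/2)·0, √2/2·-3 + (√2/2)·0]ᵀ = (-2.1213, -2.1213)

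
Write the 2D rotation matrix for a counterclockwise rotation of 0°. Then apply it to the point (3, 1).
R = [[1, 0], [0, 1]]; R·(3, 1) = (3, 1)

Rotation matrix formula: R(θ) = [[cos θ, -sin θ], [sin θ, cos θ]]
For θ = 0°:
cos(0°) = 1
sin(0°) = 0
R = [[1, 0], [0, 1]]
Apply to (3, 1): [1·3 + (0)·1, 0·3 + 1·1] = (3, 1)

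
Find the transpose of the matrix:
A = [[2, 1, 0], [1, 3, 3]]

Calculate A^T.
[[2, 1], [1, 3], [0, 3]]

The transpose sends entry (i,j) to (j,i); rows become columns.
Row 0 of A: [2, 1, 0] -> column 0 of A^T.
Row 1 of A: [1, 3, 3] -> column 1 of A^T.
A^T = [[2, 1], [1, 3], [0, 3]]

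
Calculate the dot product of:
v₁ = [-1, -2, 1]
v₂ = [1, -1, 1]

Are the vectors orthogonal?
2, No

The dot product is the sum of products of corresponding components.
v₁·v₂ = (-1)*(1) + (-2)*(-1) + (1)*(1) = -1 + 2 + 1 = 2.
Two vectors are orthogonal iff their dot product is 0; here the dot product is 2, so the vectors are not orthogonal.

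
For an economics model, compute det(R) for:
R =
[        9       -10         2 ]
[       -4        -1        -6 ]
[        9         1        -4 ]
det(R) = 800

Expand along row 0 (cofactor expansion): det(R) = a*(e*i - f*h) - b*(d*i - f*g) + c*(d*h - e*g), where the 3×3 is [[a, b, c], [d, e, f], [g, h, i]].
Minor M_00 = (-1)*(-4) - (-6)*(1) = 4 + 6 = 10.
Minor M_01 = (-4)*(-4) - (-6)*(9) = 16 + 54 = 70.
Minor M_02 = (-4)*(1) - (-1)*(9) = -4 + 9 = 5.
det(R) = (9)*(10) - (-10)*(70) + (2)*(5) = 90 + 700 + 10 = 800.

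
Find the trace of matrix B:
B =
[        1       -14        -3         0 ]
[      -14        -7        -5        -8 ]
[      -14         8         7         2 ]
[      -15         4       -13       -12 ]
tr(B) = 1 - 7 + 7 - 12 = -11

The trace of a square matrix is the sum of its diagonal entries.
Diagonal entries of B: B[0][0] = 1, B[1][1] = -7, B[2][2] = 7, B[3][3] = -12.
tr(B) = 1 - 7 + 7 - 12 = -11.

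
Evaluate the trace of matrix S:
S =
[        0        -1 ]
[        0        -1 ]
tr(S) = 0 - 1 = -1

The trace of a square matrix is the sum of its diagonal entries.
Diagonal entries of S: S[0][0] = 0, S[1][1] = -1.
tr(S) = 0 - 1 = -1.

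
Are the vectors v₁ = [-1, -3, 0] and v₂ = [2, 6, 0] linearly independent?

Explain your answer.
No, linearly dependent (v₂ = -2·v₁)

Check whether there is a scalar k with v₂ = k·v₁.
Comparing components, k = -2 satisfies -2·[-1, -3, 0] = [2, 6, 0].
Since v₂ is a scalar multiple of v₁, the two vectors are linearly dependent.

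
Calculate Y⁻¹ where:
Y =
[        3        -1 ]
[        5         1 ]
det(Y) = 8
Y⁻¹ =
[      1/8       1/8 ]
[     -5/8       3/8 ]

For a 2×2 matrix Y = [[a, b], [c, d]] with det(Y) ≠ 0, Y⁻¹ = (1/det(Y)) * [[d, -b], [-c, a]].
det(Y) = (3)*(1) - (-1)*(5) = 3 + 5 = 8.
Y⁻¹ = (1/8) * [[1, 1], [-5, 3]].
Dividing each entry by 8 and reducing:
Y⁻¹ =
[      1/8       1/8 ]
[     -5/8       3/8 ]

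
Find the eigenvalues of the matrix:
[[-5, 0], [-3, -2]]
λ = -5 and λ = -2

Characteristic equation: det(A - λI) = 0
λ² - (trace)λ + (det) = 0
λ² - (-7)λ + (10) = 0
λ² + 7λ + 10 = 0
Solving: λ = -5, -2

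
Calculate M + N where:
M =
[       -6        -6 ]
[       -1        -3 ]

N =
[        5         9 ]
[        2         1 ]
M + N =
[       -1         3 ]
[        1        -2 ]

Matrix addition is elementwise: (M+N)[i][j] = M[i][j] + N[i][j].
  (M+N)[0][0] = (-6) + (5) = -1
  (M+N)[0][1] = (-6) + (9) = 3
  (M+N)[1][0] = (-1) + (2) = 1
  (M+N)[1][1] = (-3) + (1) = -2
M + N =
[       -1         3 ]
[        1        -2 ]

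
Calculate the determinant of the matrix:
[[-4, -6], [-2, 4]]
-28

For a 2×2 matrix [[a, b], [c, d]], det = ad - bc
det = (-4)(4) - (-6)(-2) = -16 - 12 = -28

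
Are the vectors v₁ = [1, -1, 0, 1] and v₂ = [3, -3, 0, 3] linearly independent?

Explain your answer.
No, linearly dependent (v₂ = 3·v₁)

Check whether there is a scalar k with v₂ = k·v₁.
Comparing components, k = 3 satisfies 3·[1, -1, 0, 1] = [3, -3, 0, 3].
Since v₂ is a scalar multiple of v₁, the two vectors are linearly dependent.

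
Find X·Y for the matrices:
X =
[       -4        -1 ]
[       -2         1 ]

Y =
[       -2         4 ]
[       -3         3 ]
XY =
[       11       -19 ]
[        1        -5 ]

Matrix multiplication: (XY)[i][j] = sum over k of X[i][k] * Y[k][j].
  (XY)[0][0] = (-4)*(-2) + (-1)*(-3) = 11
  (XY)[0][1] = (-4)*(4) + (-1)*(3) = -19
  (XY)[1][0] = (-2)*(-2) + (1)*(-3) = 1
  (XY)[1][1] = (-2)*(4) + (1)*(3) = -5
XY =
[       11       -19 ]
[        1        -5 ]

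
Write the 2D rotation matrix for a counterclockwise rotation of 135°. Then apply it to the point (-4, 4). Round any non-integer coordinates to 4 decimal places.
R = [[-√2/2, -√2/2], [√2/2, -√2/2]]; R·(-4, 4) = (0.0000, -5.6569)

Rotation matrix formula: R(θ) = [[cos θ, -sin θ], [sin θ, cos θ]]
For θ = 135°:
cos(135°) = -√2/2
sin(135°) = √2/2
R = [[-√2/2, -√2/2], [√2/2, -√2/2]]
Apply to (-4, 4): [-√2/2·-4 + (-√2/2)·4, √2/2·-4 + -√2/2·4] = (0.0000, -5.6569)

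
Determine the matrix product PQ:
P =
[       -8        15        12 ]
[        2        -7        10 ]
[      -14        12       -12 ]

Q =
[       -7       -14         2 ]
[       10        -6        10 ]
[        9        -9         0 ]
PQ =
[      314       -86       134 ]
[        6       -76       -66 ]
[      110       232        92 ]

Matrix multiplication: (PQ)[i][j] = sum over k of P[i][k] * Q[k][j].
  (PQ)[0][0] = (-8)*(-7) + (15)*(10) + (12)*(9) = 314
  (PQ)[0][1] = (-8)*(-14) + (15)*(-6) + (12)*(-9) = -86
  (PQ)[0][2] = (-8)*(2) + (15)*(10) + (12)*(0) = 134
  (PQ)[1][0] = (2)*(-7) + (-7)*(10) + (10)*(9) = 6
  (PQ)[1][1] = (2)*(-14) + (-7)*(-6) + (10)*(-9) = -76
  (PQ)[1][2] = (2)*(2) + (-7)*(10) + (10)*(0) = -66
  (PQ)[2][0] = (-14)*(-7) + (12)*(10) + (-12)*(9) = 110
  (PQ)[2][1] = (-14)*(-14) + (12)*(-6) + (-12)*(-9) = 232
  (PQ)[2][2] = (-14)*(2) + (12)*(10) + (-12)*(0) = 92
PQ =
[      314       -86       134 ]
[        6       -76       -66 ]
[      110       232        92 ]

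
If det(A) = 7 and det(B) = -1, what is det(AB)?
-7

Use the multiplicative property of determinants: det(AB) = det(A)*det(B).
det(AB) = (7)*(-1) = -7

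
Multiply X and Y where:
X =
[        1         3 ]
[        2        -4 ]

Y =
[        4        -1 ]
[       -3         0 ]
XY =
[       -5        -1 ]
[       20        -2 ]

Matrix multiplication: (XY)[i][j] = sum over k of X[i][k] * Y[k][j].
  (XY)[0][0] = (1)*(4) + (3)*(-3) = -5
  (XY)[0][1] = (1)*(-1) + (3)*(0) = -1
  (XY)[1][0] = (2)*(4) + (-4)*(-3) = 20
  (XY)[1][1] = (2)*(-1) + (-4)*(0) = -2
XY =
[       -5        -1 ]
[       20        -2 ]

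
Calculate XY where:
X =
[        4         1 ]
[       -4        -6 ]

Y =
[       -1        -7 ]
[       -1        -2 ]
XY =
[       -5       -30 ]
[       10        40 ]

Matrix multiplication: (XY)[i][j] = sum over k of X[i][k] * Y[k][j].
  (XY)[0][0] = (4)*(-1) + (1)*(-1) = -5
  (XY)[0][1] = (4)*(-7) + (1)*(-2) = -30
  (XY)[1][0] = (-4)*(-1) + (-6)*(-1) = 10
  (XY)[1][1] = (-4)*(-7) + (-6)*(-2) = 40
XY =
[       -5       -30 ]
[       10        40 ]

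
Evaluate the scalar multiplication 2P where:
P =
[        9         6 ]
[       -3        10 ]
2P =
[       18        12 ]
[       -6        20 ]

Scalar multiplication is elementwise: (2P)[i][j] = 2 * P[i][j].
  (2P)[0][0] = 2 * (9) = 18
  (2P)[0][1] = 2 * (6) = 12
  (2P)[1][0] = 2 * (-3) = -6
  (2P)[1][1] = 2 * (10) = 20
2P =
[       18        12 ]
[       -6        20 ]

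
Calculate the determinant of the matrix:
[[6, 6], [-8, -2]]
36

For a 2×2 matrix [[a, b], [c, d]], det = ad - bc
det = (6)(-2) - (6)(-8) = -12 - -48 = 36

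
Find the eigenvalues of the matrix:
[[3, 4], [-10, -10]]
λ = -5 and λ = -2

Characteristic equation: det(A - λI) = 0
λ² - (trace)λ + (det) = 0
λ² - (-7)λ + (10) = 0
λ² + 7λ + 10 = 0
Solving: λ = -5, -2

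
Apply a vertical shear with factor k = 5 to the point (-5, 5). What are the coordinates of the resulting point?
(-5, -20)

Shear matrix for vertical shear with factor k = 5:
[[1, 0], [5, 1]]
Result: (-5, 5) → (-5, -20)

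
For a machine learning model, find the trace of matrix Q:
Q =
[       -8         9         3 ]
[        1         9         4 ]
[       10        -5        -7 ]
tr(Q) = -8 + 9 - 7 = -6

The trace of a square matrix is the sum of its diagonal entries.
Diagonal entries of Q: Q[0][0] = -8, Q[1][1] = 9, Q[2][2] = -7.
tr(Q) = -8 + 9 - 7 = -6.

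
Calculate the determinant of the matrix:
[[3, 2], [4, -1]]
-11

For a 2×2 matrix [[a, b], [c, d]], det = ad - bc
det = (3)(-1) - (2)(4) = -3 - 8 = -11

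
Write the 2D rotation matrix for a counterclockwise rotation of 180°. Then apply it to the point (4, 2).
R = [[-1, 0], [0, -1]]; R·(4, 2) = (-4, -2)

Rotation matrix formula: R(θ) = [[cos θ, -sin θ], [sin θ, cos θ]]
For θ = 180°:
cos(180°) = -1
sin(180°) = 0
R = [[-1, 0], [0, -1]]
Apply to (4, 2): [-1·4 + (0)·2, 0·4 + -1·2] = (-4, -2)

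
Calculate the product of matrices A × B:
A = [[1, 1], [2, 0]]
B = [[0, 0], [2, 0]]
[[2, 0], [0, 0]]

Matrix multiplication:
C[0][0] = 1×0 + 1×2 = 2
C[0][1] = 1×0 + 1×0 = 0
C[1][0] = 2×0 + 0×2 = 0
C[1][1] = 2×0 + 0×0 = 0
Result: [[2, 0], [0, 0]]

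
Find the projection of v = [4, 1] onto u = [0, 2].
[0, 1]

The projection of v onto u is proj_u(v) = ((v·u) / (u·u)) · u.
v·u = (4)*(0) + (1)*(2) = 2.
u·u = (0)*(0) + (2)*(2) = 4.
coefficient = 2 / 4 = 1/2.
proj_u(v) = 1/2 · [0, 2] = [0, 1].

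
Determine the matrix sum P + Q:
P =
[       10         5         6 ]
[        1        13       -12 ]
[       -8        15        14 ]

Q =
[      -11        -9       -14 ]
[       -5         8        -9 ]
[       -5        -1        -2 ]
P + Q =
[       -1        -4        -8 ]
[       -4        21       -21 ]
[      -13        14        12 ]

Matrix addition is elementwise: (P+Q)[i][j] = P[i][j] + Q[i][j].
  (P+Q)[0][0] = (10) + (-11) = -1
  (P+Q)[0][1] = (5) + (-9) = -4
  (P+Q)[0][2] = (6) + (-14) = -8
  (P+Q)[1][0] = (1) + (-5) = -4
  (P+Q)[1][1] = (13) + (8) = 21
  (P+Q)[1][2] = (-12) + (-9) = -21
  (P+Q)[2][0] = (-8) + (-5) = -13
  (P+Q)[2][1] = (15) + (-1) = 14
  (P+Q)[2][2] = (14) + (-2) = 12
P + Q =
[       -1        -4        -8 ]
[       -4        21       -21 ]
[      -13        14        12 ]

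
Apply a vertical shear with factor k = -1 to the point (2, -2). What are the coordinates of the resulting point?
(2, -4)

Shear matrix for vertical shear with factor k = -1:
[[1, 0], [-1, 1]]
Result: (2, -2) → (2, -4)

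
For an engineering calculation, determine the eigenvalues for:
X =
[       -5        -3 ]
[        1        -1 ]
λ = -4, -2

Solve det(X - λI) = 0. For a 2×2 matrix the characteristic equation is λ² - (trace)λ + det = 0.
trace(X) = a + d = -5 - 1 = -6.
det(X) = a*d - b*c = (-5)*(-1) - (-3)*(1) = 5 + 3 = 8.
Characteristic equation: λ² - (-6)λ + (8) = 0.
Discriminant = (-6)² - 4*(8) = 36 - 32 = 4.
λ = (-6 ± √4) / 2 = (-6 ± 2) / 2 = -4, -2.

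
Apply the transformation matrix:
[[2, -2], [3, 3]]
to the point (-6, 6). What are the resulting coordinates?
(-24, 0)

Matrix multiplication:
[[2, -2], [3, 3]] × [-6, 6]ᵀ
= [2×-6 + -2×6, 3×-6 + 3×6]ᵀ
= [-24.0000, 0.0000]ᵀ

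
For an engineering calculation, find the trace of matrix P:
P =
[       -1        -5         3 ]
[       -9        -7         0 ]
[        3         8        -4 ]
tr(P) = -1 - 7 - 4 = -12

The trace of a square matrix is the sum of its diagonal entries.
Diagonal entries of P: P[0][0] = -1, P[1][1] = -7, P[2][2] = -4.
tr(P) = -1 - 7 - 4 = -12.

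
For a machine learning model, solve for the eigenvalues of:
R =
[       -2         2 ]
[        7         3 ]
λ = -4, 5

Solve det(R - λI) = 0. For a 2×2 matrix the characteristic equation is λ² - (trace)λ + det = 0.
trace(R) = a + d = -2 + 3 = 1.
det(R) = a*d - b*c = (-2)*(3) - (2)*(7) = -6 - 14 = -20.
Characteristic equation: λ² - (1)λ + (-20) = 0.
Discriminant = (1)² - 4*(-20) = 1 + 80 = 81.
λ = (1 ± √81) / 2 = (1 ± 9) / 2 = -4, 5.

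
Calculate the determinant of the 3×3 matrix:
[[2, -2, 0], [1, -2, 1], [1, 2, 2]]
-10

Expansion along first row:
det = 2·det([[-2,1],[2,2]]) - -2·det([[1,1],[1,2]]) + 0·det([[1,-2],[1,2]])
    = 2·(-2·2 - 1·2) - -2·(1·2 - 1·1) + 0·(1·2 - -2·1)
    = 2·-6 - -2·1 + 0·4
    = -12 + 2 + 0 = -10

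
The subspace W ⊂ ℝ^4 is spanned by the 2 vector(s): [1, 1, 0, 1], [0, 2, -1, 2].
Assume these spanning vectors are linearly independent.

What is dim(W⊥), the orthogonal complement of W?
dim(W⊥) = 2

For any subspace W of ℝ^n, dim(W) + dim(W⊥) = n (the whole-space dimension).
Here the given 2 vectors are linearly independent, so dim(W) = 2.
Thus dim(W⊥) = n - dim(W) = 4 - 2 = 2.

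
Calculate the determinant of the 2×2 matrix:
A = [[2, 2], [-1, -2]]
-2

For A = [[a, b], [c, d]], det(A) = a*d - b*c.
det(A) = (2)*(-2) - (2)*(-1) = -4 - -2 = -2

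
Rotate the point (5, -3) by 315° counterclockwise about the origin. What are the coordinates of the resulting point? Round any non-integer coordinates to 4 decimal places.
(1.4142, -5.6569)

Rotation matrix R(θ) = [[cos θ, -sin θ], [sin θ, cos θ]]; for θ = 315°:
R = [[√2/2, √2/2], [-√2/2, √2/2]]
Result: R × [5, -3]ᵀ = [√2/2·5 + (√2/2)·-3, -√2/2·5 + (√2/2)·-3]ᵀ = (1.4142, -5.6569)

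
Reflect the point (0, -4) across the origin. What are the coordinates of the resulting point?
(0, 4)

Reflection across origin: (0, -4) → (0, 4)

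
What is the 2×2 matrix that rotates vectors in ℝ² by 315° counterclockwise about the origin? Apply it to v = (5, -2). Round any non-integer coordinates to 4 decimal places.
R = [[√2/2, √2/2], [-√2/2, √2/2]]; R·v = (2.1213, -4.9497)

A counterclockwise rotation by angle θ in ℝ² has matrix R(θ) = [[cos θ, -sin θ], [sin θ, cos θ]].
For θ = 315°: cos θ = √2/2, sin θ = -√2/2.
R(315°) = [[√2/2, √2/2], [-√2/2, √2/2]].
R·v = [√2/2·5 + (√2/2)·-2, -√2/2·5 + √2/2·-2] = (2.1213, -4.9497).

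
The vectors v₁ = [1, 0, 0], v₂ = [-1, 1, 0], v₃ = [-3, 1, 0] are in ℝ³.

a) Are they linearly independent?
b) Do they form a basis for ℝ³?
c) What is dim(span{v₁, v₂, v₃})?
Not independent, not a basis, dim(span) = 2

Check whether v₃ can be written as a linear combination of v₁ and v₂.
v₃ = (-2)·v₁ + (1)·v₂ = [-3, 1, 0], so the three vectors are linearly dependent.
Thus they do not form a basis for ℝ³, and dim(span{v₁, v₂, v₃}) = 2 (spanned by v₁ and v₂).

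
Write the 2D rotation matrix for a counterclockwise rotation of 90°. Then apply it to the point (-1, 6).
R = [[0, -1], [1, 0]]; R·(-1, 6) = (-6, -1)

Rotation matrix formula: R(θ) = [[cos θ, -sin θ], [sin θ, cos θ]]
For θ = 90°:
cos(90°) = 0
sin(90°) = 1
R = [[0, -1], [1, 0]]
Apply to (-1, 6): [0·-1 + (-1)·6, 1·-1 + 0·6] = (-6, -1)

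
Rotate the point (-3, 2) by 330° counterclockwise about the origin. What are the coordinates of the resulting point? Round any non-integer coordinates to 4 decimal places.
(-1.5981, 3.2321)

Rotation matrix R(θ) = [[cos θ, -sin θ], [sin θ, cos θ]]; for θ = 330°:
R = [[√3/2, 1/2], [-1/2, √3/2]]
Result: R × [-3, 2]ᵀ = [√3/2·-3 + (1/2)·2, -1/2·-3 + (√3/2)·2]ᵀ = (-1.5981, 3.2321)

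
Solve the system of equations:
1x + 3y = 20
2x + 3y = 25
x = 5, y = 5

Use elimination (row reduction):
Equation 1: 1x + 3y = 20.
Equation 2: 2x + 3y = 25.
Multiply Eq1 by 2 and Eq2 by 1: 2x + 6y = 40;  2x + 3y = 25.
Subtract: (-3)y = -15, so y = 5.
Back-substitute into Eq1: 1x + 3*(5) = 20, so x = 5.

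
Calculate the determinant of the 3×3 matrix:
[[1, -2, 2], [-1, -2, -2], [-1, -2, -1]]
-4

Expansion along first row:
det = 1·det([[-2,-2],[-2,-1]]) - -2·det([[-1,-2],[-1,-1]]) + 2·det([[-1,-2],[-1,-2]])
    = 1·(-2·-1 - -2·-2) - -2·(-1·-1 - -2·-1) + 2·(-1·-2 - -2·-1)
    = 1·-2 - -2·-1 + 2·0
    = -2 + -2 + 0 = -4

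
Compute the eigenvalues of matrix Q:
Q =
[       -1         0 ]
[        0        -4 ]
λ = -4, -1

Solve det(Q - λI) = 0. For a 2×2 matrix the characteristic equation is λ² - (trace)λ + det = 0.
trace(Q) = a + d = -1 - 4 = -5.
det(Q) = a*d - b*c = (-1)*(-4) - (0)*(0) = 4 - 0 = 4.
Characteristic equation: λ² - (-5)λ + (4) = 0.
Discriminant = (-5)² - 4*(4) = 25 - 16 = 9.
λ = (-5 ± √9) / 2 = (-5 ± 3) / 2 = -4, -1.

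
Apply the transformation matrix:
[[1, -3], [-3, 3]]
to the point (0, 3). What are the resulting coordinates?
(-9, 9)

Matrix multiplication:
[[1, -3], [-3, 3]] × [0, 3]ᵀ
= [1×0 + -3×3, -3×0 + 3×3]ᵀ
= [-9.0000, 9.0000]ᵀ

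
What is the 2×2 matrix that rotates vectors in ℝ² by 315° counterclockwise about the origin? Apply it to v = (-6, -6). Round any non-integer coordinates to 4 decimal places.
R = [[√2/2, √2/2], [-√2/2, √2/2]]; R·v = (-8.4853, 0.0000)

A counterclockwise rotation by angle θ in ℝ² has matrix R(θ) = [[cos θ, -sin θ], [sin θ, cos θ]].
For θ = 315°: cos θ = √2/2, sin θ = -√2/2.
R(315°) = [[√2/2, √2/2], [-√2/2, √2/2]].
R·v = [√2/2·-6 + (√2/2)·-6, -√2/2·-6 + √2/2·-6] = (-8.4853, 0.0000).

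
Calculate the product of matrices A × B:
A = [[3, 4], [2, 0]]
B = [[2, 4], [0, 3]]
[[6, 24], [4, 8]]

Matrix multiplication:
C[0][0] = 3×2 + 4×0 = 6
C[0][1] = 3×4 + 4×3 = 24
C[1][0] = 2×2 + 0×0 = 4
C[1][1] = 2×4 + 0×3 = 8
Result: [[6, 24], [4, 8]]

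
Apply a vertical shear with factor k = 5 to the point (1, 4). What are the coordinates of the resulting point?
(1, 9)

Shear matrix for vertical shear with factor k = 5:
[[1, 0], [5, 1]]
Result: (1, 4) → (1, 9)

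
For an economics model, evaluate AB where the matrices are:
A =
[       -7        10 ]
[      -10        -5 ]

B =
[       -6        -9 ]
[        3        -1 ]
AB =
[       72        53 ]
[       45        95 ]

Matrix multiplication: (AB)[i][j] = sum over k of A[i][k] * B[k][j].
  (AB)[0][0] = (-7)*(-6) + (10)*(3) = 72
  (AB)[0][1] = (-7)*(-9) + (10)*(-1) = 53
  (AB)[1][0] = (-10)*(-6) + (-5)*(3) = 45
  (AB)[1][1] = (-10)*(-9) + (-5)*(-1) = 95
AB =
[       72        53 ]
[       45        95 ]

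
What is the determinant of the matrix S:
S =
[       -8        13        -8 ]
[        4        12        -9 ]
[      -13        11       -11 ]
det(S) = 757

Expand along row 0 (cofactor expansion): det(S) = a*(e*i - f*h) - b*(d*i - f*g) + c*(d*h - e*g), where the 3×3 is [[a, b, c], [d, e, f], [g, h, i]].
Minor M_00 = (12)*(-11) - (-9)*(11) = -132 + 99 = -33.
Minor M_01 = (4)*(-11) - (-9)*(-13) = -44 - 117 = -161.
Minor M_02 = (4)*(11) - (12)*(-13) = 44 + 156 = 200.
det(S) = (-8)*(-33) - (13)*(-161) + (-8)*(200) = 264 + 2093 - 1600 = 757.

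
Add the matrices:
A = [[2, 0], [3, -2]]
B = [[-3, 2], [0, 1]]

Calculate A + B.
[[-1, 2], [3, -1]]

Add corresponding elements:
(2)+(-3)=-1
(0)+(2)=2
(3)+(0)=3
(-2)+(1)=-1
A + B = [[-1, 2], [3, -1]]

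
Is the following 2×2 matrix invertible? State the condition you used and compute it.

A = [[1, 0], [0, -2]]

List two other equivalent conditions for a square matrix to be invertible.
Yes, invertible; det(A) = -2 ≠ 0. Equivalent conditions: rank(A) = 2; Ax = 0 has only the trivial solution; 0 is not an eigenvalue; the columns of A are linearly independent.

To check invertibility, compute det(A).
The given matrix is triangular, so det(A) equals the product of its diagonal entries = -2 ≠ 0.
Since det(A) ≠ 0, A is invertible.
Equivalent conditions for a square matrix A to be invertible:
- rank(A) = 2 (full rank).
- The homogeneous system Ax = 0 has only the trivial solution x = 0.
- 0 is not an eigenvalue of A.
- The columns (equivalently rows) of A are linearly independent.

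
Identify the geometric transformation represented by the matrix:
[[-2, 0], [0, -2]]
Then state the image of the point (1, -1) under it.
uniform scaling by factor -2; image of (1, -1) is (-2, 2)

This is a diagonal matrix with equal entries -2, so it scales both axes by the same factor -2.
The matrix [[-2, 0], [0, -2]] represents: uniform scaling by factor -2.
Applying it to (1, -1): [-2·1 + 0·-1, 0·1 + -2·-1] = (-2, 2).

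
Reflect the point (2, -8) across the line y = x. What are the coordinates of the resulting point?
(-8, 2)

Reflection across line y = x: (2, -8) → (-8, 2)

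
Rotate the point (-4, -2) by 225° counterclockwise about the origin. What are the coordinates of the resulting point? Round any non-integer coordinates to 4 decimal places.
(1.4142, 4.2426)

Rotation matrix R(θ) = [[cos θ, -sin θ], [sin θ, cos θ]]; for θ = 225°:
R = [[-√2/2, √2/2], [-√2/2, -√2/2]]
Result: R × [-4, -2]ᵀ = [-√2/2·-4 + (√2/2)·-2, -√2/2·-4 + (-√2/2)·-2]ᵀ = (1.4142, 4.2426)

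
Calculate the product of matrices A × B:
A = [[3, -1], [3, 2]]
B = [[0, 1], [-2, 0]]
[[2, 3], [-4, 3]]

Matrix multiplication:
C[0][0] = 3×0 + -1×-2 = 2
C[0][1] = 3×1 + -1×0 = 3
C[1][0] = 3×0 + 2×-2 = -4
C[1][1] = 3×1 + 2×0 = 3
Result: [[2, 3], [-4, 3]]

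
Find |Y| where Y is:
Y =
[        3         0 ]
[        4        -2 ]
det(Y) = -6

For a 2×2 matrix [[a, b], [c, d]], det = a*d - b*c.
det(Y) = (3)*(-2) - (0)*(4) = -6 - 0 = -6.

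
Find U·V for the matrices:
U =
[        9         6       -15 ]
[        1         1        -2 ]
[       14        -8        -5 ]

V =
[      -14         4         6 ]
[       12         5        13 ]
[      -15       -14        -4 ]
UV =
[      171       276       192 ]
[       28        37        27 ]
[     -217        86         0 ]

Matrix multiplication: (UV)[i][j] = sum over k of U[i][k] * V[k][j].
  (UV)[0][0] = (9)*(-14) + (6)*(12) + (-15)*(-15) = 171
  (UV)[0][1] = (9)*(4) + (6)*(5) + (-15)*(-14) = 276
  (UV)[0][2] = (9)*(6) + (6)*(13) + (-15)*(-4) = 192
  (UV)[1][0] = (1)*(-14) + (1)*(12) + (-2)*(-15) = 28
  (UV)[1][1] = (1)*(4) + (1)*(5) + (-2)*(-14) = 37
  (UV)[1][2] = (1)*(6) + (1)*(13) + (-2)*(-4) = 27
  (UV)[2][0] = (14)*(-14) + (-8)*(12) + (-5)*(-15) = -217
  (UV)[2][1] = (14)*(4) + (-8)*(5) + (-5)*(-14) = 86
  (UV)[2][2] = (14)*(6) + (-8)*(13) + (-5)*(-4) = 0
UV =
[      171       276       192 ]
[       28        37        27 ]
[     -217        86         0 ]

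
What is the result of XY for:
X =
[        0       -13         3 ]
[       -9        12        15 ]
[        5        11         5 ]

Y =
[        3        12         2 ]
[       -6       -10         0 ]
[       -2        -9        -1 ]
XY =
[       72       103        -3 ]
[     -129      -363       -33 ]
[      -61       -95         5 ]

Matrix multiplication: (XY)[i][j] = sum over k of X[i][k] * Y[k][j].
  (XY)[0][0] = (0)*(3) + (-13)*(-6) + (3)*(-2) = 72
  (XY)[0][1] = (0)*(12) + (-13)*(-10) + (3)*(-9) = 103
  (XY)[0][2] = (0)*(2) + (-13)*(0) + (3)*(-1) = -3
  (XY)[1][0] = (-9)*(3) + (12)*(-6) + (15)*(-2) = -129
  (XY)[1][1] = (-9)*(12) + (12)*(-10) + (15)*(-9) = -363
  (XY)[1][2] = (-9)*(2) + (12)*(0) + (15)*(-1) = -33
  (XY)[2][0] = (5)*(3) + (11)*(-6) + (5)*(-2) = -61
  (XY)[2][1] = (5)*(12) + (11)*(-10) + (5)*(-9) = -95
  (XY)[2][2] = (5)*(2) + (11)*(0) + (5)*(-1) = 5
XY =
[       72       103        -3 ]
[     -129      -363       -33 ]
[      -61       -95         5 ]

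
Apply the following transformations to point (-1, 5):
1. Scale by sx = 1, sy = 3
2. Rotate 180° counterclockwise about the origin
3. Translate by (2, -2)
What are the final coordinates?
(3, -17)

Step 1: Scale → (-1, 15)
Step 2: Rotate 180° → (1, -15)
Step 3: Translate → (3, -17)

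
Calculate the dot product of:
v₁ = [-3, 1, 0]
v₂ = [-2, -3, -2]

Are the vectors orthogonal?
3, No

The dot product is the sum of products of corresponding components.
v₁·v₂ = (-3)*(-2) + (1)*(-3) + (0)*(-2) = 6 - 3 + 0 = 3.
Two vectors are orthogonal iff their dot product is 0; here the dot product is 3, so the vectors are not orthogonal.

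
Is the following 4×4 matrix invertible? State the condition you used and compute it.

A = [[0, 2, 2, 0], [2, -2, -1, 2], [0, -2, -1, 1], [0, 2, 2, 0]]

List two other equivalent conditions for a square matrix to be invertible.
No, not invertible; det(A) = 0 (two rows are equal, so the rows are linearly dependent). Equivalent conditions (failing for this A): rank(A) < 4; Ax = 0 has non-trivial solutions; 0 is an eigenvalue; the columns are linearly dependent.

To check invertibility, compute det(A).
In this matrix, row 0 and the last row are identical, so one row is a scalar multiple of another and the rows are linearly dependent.
A matrix with linearly dependent rows has det = 0 and is not invertible.
Equivalent failed conditions:
- rank(A) < 4.
- Ax = 0 has non-trivial solutions.
- 0 is an eigenvalue.
- The columns are linearly dependent.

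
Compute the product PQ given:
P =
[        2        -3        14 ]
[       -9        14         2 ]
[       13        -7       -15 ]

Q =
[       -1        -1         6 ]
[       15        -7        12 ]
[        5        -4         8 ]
PQ =
[       23       -37        88 ]
[      229       -97       130 ]
[     -193        96      -126 ]

Matrix multiplication: (PQ)[i][j] = sum over k of P[i][k] * Q[k][j].
  (PQ)[0][0] = (2)*(-1) + (-3)*(15) + (14)*(5) = 23
  (PQ)[0][1] = (2)*(-1) + (-3)*(-7) + (14)*(-4) = -37
  (PQ)[0][2] = (2)*(6) + (-3)*(12) + (14)*(8) = 88
  (PQ)[1][0] = (-9)*(-1) + (14)*(15) + (2)*(5) = 229
  (PQ)[1][1] = (-9)*(-1) + (14)*(-7) + (2)*(-4) = -97
  (PQ)[1][2] = (-9)*(6) + (14)*(12) + (2)*(8) = 130
  (PQ)[2][0] = (13)*(-1) + (-7)*(15) + (-15)*(5) = -193
  (PQ)[2][1] = (13)*(-1) + (-7)*(-7) + (-15)*(-4) = 96
  (PQ)[2][2] = (13)*(6) + (-7)*(12) + (-15)*(8) = -126
PQ =
[       23       -37        88 ]
[      229       -97       130 ]
[     -193        96      -126 ]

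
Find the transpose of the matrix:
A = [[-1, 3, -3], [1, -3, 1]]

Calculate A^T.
[[-1, 1], [3, -3], [-3, 1]]

The transpose sends entry (i,j) to (j,i); rows become columns.
Row 0 of A: [-1, 3, -3] -> column 0 of A^T.
Row 1 of A: [1, -3, 1] -> column 1 of A^T.
A^T = [[-1, 1], [3, -3], [-3, 1]]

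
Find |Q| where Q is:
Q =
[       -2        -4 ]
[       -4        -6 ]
det(Q) = -4

For a 2×2 matrix [[a, b], [c, d]], det = a*d - b*c.
det(Q) = (-2)*(-6) - (-4)*(-4) = 12 - 16 = -4.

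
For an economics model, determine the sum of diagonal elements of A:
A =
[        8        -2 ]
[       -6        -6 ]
tr(A) = 8 - 6 = 2

The trace of a square matrix is the sum of its diagonal entries.
Diagonal entries of A: A[0][0] = 8, A[1][1] = -6.
tr(A) = 8 - 6 = 2.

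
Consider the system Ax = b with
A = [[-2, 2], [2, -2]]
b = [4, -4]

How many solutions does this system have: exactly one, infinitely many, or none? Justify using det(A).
Infinitely many solutions

det(A) = (-2)*(-2) - (2)*(2) = 0, so A is singular (column 2 is -1 times column 1).
b = [4, -4] = -2 * column 1 of A, so b lies in the column space of A.
A singular matrix whose right-hand side is in its column space gives a 1-parameter family of solutions — infinitely many.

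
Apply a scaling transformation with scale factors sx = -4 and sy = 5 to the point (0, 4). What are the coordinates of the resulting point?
(0, 20)

Scaling matrix:
[[-4, 0], [0, 5]]
Result: (0 × -4, 4 × 5) = (0, 20)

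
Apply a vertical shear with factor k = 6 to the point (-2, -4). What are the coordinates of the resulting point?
(-2, -16)

Shear matrix for vertical shear with factor k = 6:
[[1, 0], [6, 1]]
Result: (-2, -4) → (-2, -16)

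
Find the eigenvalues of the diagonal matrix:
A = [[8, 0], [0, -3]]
λ₁ = 8, λ₂ = -3

The characteristic polynomial of A is det(A - λI) = (8 - λ)(-3 - λ) = 0.
The roots are λ = 8 and λ = -3, so the eigenvalues are the diagonal entries.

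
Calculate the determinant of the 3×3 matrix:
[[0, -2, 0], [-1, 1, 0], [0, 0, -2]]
4

Expansion along first row:
det = 0·det([[1,0],[0,-2]]) - -2·det([[-1,0],[0,-2]]) + 0·det([[-1,1],[0,0]])
    = 0·(1·-2 - 0·0) - -2·(-1·-2 - 0·0) + 0·(-1·0 - 1·0)
    = 0·-2 - -2·2 + 0·0
    = 0 + 4 + 0 = 4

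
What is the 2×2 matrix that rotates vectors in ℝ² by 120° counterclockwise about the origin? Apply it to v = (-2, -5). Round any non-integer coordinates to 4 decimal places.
R = [[-1/2, -√3/2], [√3/2, -1/2]]; R·v = (5.3301, 0.7679)

A counterclockwise rotation by angle θ in ℝ² has matrix R(θ) = [[cos θ, -sin θ], [sin θ, cos θ]].
For θ = 120°: cos θ = -1/2, sin θ = √3/2.
R(120°) = [[-1/2, -√3/2], [√3/2, -1/2]].
R·v = [-1/2·-2 + (-√3/2)·-5, √3/2·-2 + -1/2·-5] = (5.3301, 0.7679).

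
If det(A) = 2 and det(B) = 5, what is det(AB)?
10

Use the multiplicative property of determinants: det(AB) = det(A)*det(B).
det(AB) = (2)*(5) = 10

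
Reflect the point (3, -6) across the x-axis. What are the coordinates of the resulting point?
(3, 6)

Reflection across x-axis: (3, -6) → (3, 6)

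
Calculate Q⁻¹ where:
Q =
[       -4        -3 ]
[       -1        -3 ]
det(Q) = 9
Q⁻¹ =
[     -1/3       1/3 ]
[      1/9      -4/9 ]

For a 2×2 matrix Q = [[a, b], [c, d]] with det(Q) ≠ 0, Q⁻¹ = (1/det(Q)) * [[d, -b], [-c, a]].
det(Q) = (-4)*(-3) - (-3)*(-1) = 12 - 3 = 9.
Q⁻¹ = (1/9) * [[-3, 3], [1, -4]].
Dividing each entry by 9 and reducing:
Q⁻¹ =
[     -1/3       1/3 ]
[      1/9      -4/9 ]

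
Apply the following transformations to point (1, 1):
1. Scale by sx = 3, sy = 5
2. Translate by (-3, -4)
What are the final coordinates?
(0, 1)

Step 1: Scale (1, 1) by (sx, sy) = (3, 5) → (3, 5)
Step 2: Translate by (-3, -4) → (0, 1)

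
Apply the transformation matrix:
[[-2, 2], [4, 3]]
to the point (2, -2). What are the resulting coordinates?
(-8, 2)

Matrix multiplication:
[[-2, 2], [4, 3]] × [2, -2]ᵀ
= [-2×2 + 2×-2, 4×2 + 3×-2]ᵀ
= [-8.0000, 2.0000]ᵀ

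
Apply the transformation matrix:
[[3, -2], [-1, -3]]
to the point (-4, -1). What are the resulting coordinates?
(-10, 7)

Matrix multiplication:
[[3, -2], [-1, -3]] × [-4, -1]ᵀ
= [3×-4 + -2×-1, -1×-4 + -3×-1]ᵀ
= [-10.0000, 7.0000]ᵀ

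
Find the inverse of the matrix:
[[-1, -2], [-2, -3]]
[[3, -2], [-2, 1]]

For [[a,b],[c,d]], inverse = (1/det)·[[d,-b],[-c,a]]
det = -1·-3 - -2·-2 = -1
Inverse = (1/-1)·[[-3, 2], [2, -1]]
        = [[3, -2], [-2, 1]]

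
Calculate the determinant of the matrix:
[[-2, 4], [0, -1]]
2

For a 2×2 matrix [[a, b], [c, d]], det = ad - bc
det = (-2)(-1) - (4)(0) = 2 - 0 = 2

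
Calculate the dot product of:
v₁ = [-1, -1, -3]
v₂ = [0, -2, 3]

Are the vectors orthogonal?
-7, No

The dot product is the sum of products of corresponding components.
v₁·v₂ = (-1)*(0) + (-1)*(-2) + (-3)*(3) = 0 + 2 - 9 = -7.
Two vectors are orthogonal iff their dot product is 0; here the dot product is -7, so the vectors are not orthogonal.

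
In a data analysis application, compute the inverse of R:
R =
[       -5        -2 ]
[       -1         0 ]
det(R) = -2
R⁻¹ =
[        0        -1 ]
[     -1/2       5/2 ]

For a 2×2 matrix R = [[a, b], [c, d]] with det(R) ≠ 0, R⁻¹ = (1/det(R)) * [[d, -b], [-c, a]].
det(R) = (-5)*(0) - (-2)*(-1) = 0 - 2 = -2.
R⁻¹ = (1/-2) * [[0, 2], [1, -5]].
Dividing each entry by -2 and reducing:
R⁻¹ =
[        0        -1 ]
[     -1/2       5/2 ]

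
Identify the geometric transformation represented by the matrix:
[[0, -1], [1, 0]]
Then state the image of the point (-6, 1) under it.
rotation by 90° counterclockwise; image of (-6, 1) is (-1, -6)

This matches the form [[cos θ, -sin θ], [sin θ, cos θ]] of a rotation matrix; reading off cos θ and sin θ gives the angle.
The matrix [[0, -1], [1, 0]] represents: rotation by 90° counterclockwise.
Applying it to (-6, 1): [0·-6 + -1·1, 1·-6 + 0·1] = (-1, -6).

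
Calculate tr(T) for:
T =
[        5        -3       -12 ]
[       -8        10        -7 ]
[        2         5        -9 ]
tr(T) = 5 + 10 - 9 = 6

The trace of a square matrix is the sum of its diagonal entries.
Diagonal entries of T: T[0][0] = 5, T[1][1] = 10, T[2][2] = -9.
tr(T) = 5 + 10 - 9 = 6.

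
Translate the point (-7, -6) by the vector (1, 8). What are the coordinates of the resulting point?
(-6, 2)

Translation by (1, 8):
x' = -7 + 1 = -6
y' = -6 + 8 = 2
Homogeneous matrix: [[1, 0, 1], [0, 1, 8], [0, 0, 1]]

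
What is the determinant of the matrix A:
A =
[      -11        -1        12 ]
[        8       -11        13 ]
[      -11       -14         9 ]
det(A) = -3494

Expand along row 0 (cofactor expansion): det(A) = a*(e*i - f*h) - b*(d*i - f*g) + c*(d*h - e*g), where the 3×3 is [[a, b, c], [d, e, f], [g, h, i]].
Minor M_00 = (-11)*(9) - (13)*(-14) = -99 + 182 = 83.
Minor M_01 = (8)*(9) - (13)*(-11) = 72 + 143 = 215.
Minor M_02 = (8)*(-14) - (-11)*(-11) = -112 - 121 = -233.
det(A) = (-11)*(83) - (-1)*(215) + (12)*(-233) = -913 + 215 - 2796 = -3494.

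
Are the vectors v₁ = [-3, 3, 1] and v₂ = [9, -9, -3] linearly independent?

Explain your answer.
No, linearly dependent (v₂ = -3·v₁)

Check whether there is a scalar k with v₂ = k·v₁.
Comparing components, k = -3 satisfies -3·[-3, 3, 1] = [9, -9, -3].
Since v₂ is a scalar multiple of v₁, the two vectors are linearly dependent.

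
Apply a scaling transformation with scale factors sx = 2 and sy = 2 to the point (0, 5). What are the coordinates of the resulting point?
(0, 10)

Scaling matrix:
[[2, 0], [0, 2]]
Result: (0 × 2, 5 × 2) = (0, 10)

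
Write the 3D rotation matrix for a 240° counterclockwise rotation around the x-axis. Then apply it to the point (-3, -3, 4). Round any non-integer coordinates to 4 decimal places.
R = [[1, 0, 0], [0, -1/2, √3/2], [0, -√3/2, -1/2]]; R·(-3, -3, 4) = (-3.0000, 4.9641, 0.5981)

Rotation matrix for 240° around x-axis:
cos(240°) = -1/2, sin(240°) = -√3/2
R = [[1, 0, 0], [0, -1/2, √3/2], [0, -√3/2, -1/2]]
Apply to (-3, -3, 4): R·[-3, -3, 4]ᵀ = (-3.0000, 4.9641, 0.5981)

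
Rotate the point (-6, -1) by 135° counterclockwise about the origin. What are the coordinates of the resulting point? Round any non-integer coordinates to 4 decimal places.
(4.9497, -3.5355)

Rotation matrix R(θ) = [[cos θ, -sin θ], [sin θ, cos θ]]; for θ = 135°:
R = [[-√2/2, -√2/2], [√2/2, -√2/2]]
Result: R × [-6, -1]ᵀ = [-√2/2·-6 + (-√2/2)·-1, √2/2·-6 + (-√2/2)·-1]ᵀ = (4.9497, -3.5355)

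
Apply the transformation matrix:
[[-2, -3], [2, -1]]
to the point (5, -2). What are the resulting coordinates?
(-4, 12)

Matrix multiplication:
[[-2, -3], [2, -1]] × [5, -2]ᵀ
= [-2×5 + -3×-2, 2×5 + -1×-2]ᵀ
= [-4.0000, 12.0000]ᵀ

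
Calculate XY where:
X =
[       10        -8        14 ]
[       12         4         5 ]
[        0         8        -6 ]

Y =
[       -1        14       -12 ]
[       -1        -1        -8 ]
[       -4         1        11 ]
XY =
[      -58       162        98 ]
[      -36       169      -121 ]
[       16       -14      -130 ]

Matrix multiplication: (XY)[i][j] = sum over k of X[i][k] * Y[k][j].
  (XY)[0][0] = (10)*(-1) + (-8)*(-1) + (14)*(-4) = -58
  (XY)[0][1] = (10)*(14) + (-8)*(-1) + (14)*(1) = 162
  (XY)[0][2] = (10)*(-12) + (-8)*(-8) + (14)*(11) = 98
  (XY)[1][0] = (12)*(-1) + (4)*(-1) + (5)*(-4) = -36
  (XY)[1][1] = (12)*(14) + (4)*(-1) + (5)*(1) = 169
  (XY)[1][2] = (12)*(-12) + (4)*(-8) + (5)*(11) = -121
  (XY)[2][0] = (0)*(-1) + (8)*(-1) + (-6)*(-4) = 16
  (XY)[2][1] = (0)*(14) + (8)*(-1) + (-6)*(1) = -14
  (XY)[2][2] = (0)*(-12) + (8)*(-8) + (-6)*(11) = -130
XY =
[      -58       162        98 ]
[      -36       169      -121 ]
[       16       -14      -130 ]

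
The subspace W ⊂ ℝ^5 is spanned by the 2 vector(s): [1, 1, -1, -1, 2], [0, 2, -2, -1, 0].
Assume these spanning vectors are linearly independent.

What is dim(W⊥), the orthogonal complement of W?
dim(W⊥) = 3

For any subspace W of ℝ^n, dim(W) + dim(W⊥) = n (the whole-space dimension).
Here the given 2 vectors are linearly independent, so dim(W) = 2.
Thus dim(W⊥) = n - dim(W) = 5 - 2 = 3.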